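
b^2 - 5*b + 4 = (b - 4)*(b - 1)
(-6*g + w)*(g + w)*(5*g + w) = -30*g^3 - 31*g^2*w + w^3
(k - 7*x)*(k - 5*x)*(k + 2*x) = k^3 - 10*k^2*x + 11*k*x^2 + 70*x^3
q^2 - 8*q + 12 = (q - 6)*(q - 2)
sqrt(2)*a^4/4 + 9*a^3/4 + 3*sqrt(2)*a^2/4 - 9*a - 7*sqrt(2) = (a/2 + 1)*(a - 2)*(a + 7*sqrt(2)/2)*(sqrt(2)*a/2 + 1)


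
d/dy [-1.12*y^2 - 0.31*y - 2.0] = -2.24*y - 0.31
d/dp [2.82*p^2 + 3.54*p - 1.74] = 5.64*p + 3.54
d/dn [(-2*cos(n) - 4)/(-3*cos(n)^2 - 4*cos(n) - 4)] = 2*(3*cos(n)^2 + 12*cos(n) + 4)*sin(n)/(-3*sin(n)^2 + 4*cos(n) + 7)^2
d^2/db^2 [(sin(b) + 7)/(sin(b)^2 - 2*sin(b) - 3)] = (-sin(b)^4 - 29*sin(b)^3 + 55*sin(b)^2 - 119*sin(b) + 86)/((sin(b) - 3)^3*(sin(b) + 1)^2)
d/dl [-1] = 0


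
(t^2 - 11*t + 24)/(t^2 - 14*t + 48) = (t - 3)/(t - 6)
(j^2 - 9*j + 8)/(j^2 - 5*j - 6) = (-j^2 + 9*j - 8)/(-j^2 + 5*j + 6)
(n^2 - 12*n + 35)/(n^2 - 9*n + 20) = (n - 7)/(n - 4)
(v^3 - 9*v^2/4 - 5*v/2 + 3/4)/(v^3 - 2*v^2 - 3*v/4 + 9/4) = (4*v^2 - 13*v + 3)/(4*v^2 - 12*v + 9)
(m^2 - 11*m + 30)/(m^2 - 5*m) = (m - 6)/m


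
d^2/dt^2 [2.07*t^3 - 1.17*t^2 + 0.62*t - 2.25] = 12.42*t - 2.34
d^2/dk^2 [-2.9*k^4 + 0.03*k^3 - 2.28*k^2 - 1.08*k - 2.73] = -34.8*k^2 + 0.18*k - 4.56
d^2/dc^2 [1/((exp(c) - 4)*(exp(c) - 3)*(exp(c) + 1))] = (9*exp(5*c) - 66*exp(4*c) + 154*exp(3*c) - 198*exp(2*c) + 313*exp(c) - 60)*exp(c)/(exp(9*c) - 18*exp(8*c) + 123*exp(7*c) - 360*exp(6*c) + 183*exp(5*c) + 1206*exp(4*c) - 1603*exp(3*c) - 1692*exp(2*c) + 2160*exp(c) + 1728)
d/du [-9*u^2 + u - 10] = 1 - 18*u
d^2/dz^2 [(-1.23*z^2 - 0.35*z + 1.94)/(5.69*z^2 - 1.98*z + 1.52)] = (5.6843418860808e-14*z^4 - 50.378122*z^3 + 440.685948*z^2 - 112.976088*z - 26.136496)/(184.220009*z^6 - 192.314034*z^5 + 214.556244*z^4 - 110.510136*z^3 + 57.315552*z^2 - 13.723776*z + 3.511808)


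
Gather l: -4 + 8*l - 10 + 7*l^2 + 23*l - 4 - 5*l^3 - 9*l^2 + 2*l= -5*l^3 - 2*l^2 + 33*l - 18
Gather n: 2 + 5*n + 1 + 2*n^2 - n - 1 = 2*n^2 + 4*n + 2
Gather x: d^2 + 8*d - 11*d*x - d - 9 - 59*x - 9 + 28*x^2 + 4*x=d^2 + 7*d + 28*x^2 + x*(-11*d - 55) - 18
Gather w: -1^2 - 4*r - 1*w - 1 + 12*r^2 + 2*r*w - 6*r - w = 12*r^2 - 10*r + w*(2*r - 2) - 2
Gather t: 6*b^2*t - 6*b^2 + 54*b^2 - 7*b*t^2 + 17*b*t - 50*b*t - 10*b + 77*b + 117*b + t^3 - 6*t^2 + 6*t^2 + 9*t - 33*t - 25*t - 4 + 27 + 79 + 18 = 48*b^2 - 7*b*t^2 + 184*b + t^3 + t*(6*b^2 - 33*b - 49) + 120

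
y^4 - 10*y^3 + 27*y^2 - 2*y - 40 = (y - 5)*(y - 4)*(y - 2)*(y + 1)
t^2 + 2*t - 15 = (t - 3)*(t + 5)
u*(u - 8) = u^2 - 8*u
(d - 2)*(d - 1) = d^2 - 3*d + 2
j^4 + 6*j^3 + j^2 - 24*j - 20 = (j - 2)*(j + 1)*(j + 2)*(j + 5)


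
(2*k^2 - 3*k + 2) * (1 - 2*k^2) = -4*k^4 + 6*k^3 - 2*k^2 - 3*k + 2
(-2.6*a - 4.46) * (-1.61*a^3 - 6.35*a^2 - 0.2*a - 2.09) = 4.186*a^4 + 23.6906*a^3 + 28.841*a^2 + 6.326*a + 9.3214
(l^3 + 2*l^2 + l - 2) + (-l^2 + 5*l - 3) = l^3 + l^2 + 6*l - 5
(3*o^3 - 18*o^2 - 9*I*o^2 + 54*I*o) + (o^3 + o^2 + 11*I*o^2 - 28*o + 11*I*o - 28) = 4*o^3 - 17*o^2 + 2*I*o^2 - 28*o + 65*I*o - 28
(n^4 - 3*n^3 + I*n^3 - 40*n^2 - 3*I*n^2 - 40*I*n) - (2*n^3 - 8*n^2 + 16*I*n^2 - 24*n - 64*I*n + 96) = n^4 - 5*n^3 + I*n^3 - 32*n^2 - 19*I*n^2 + 24*n + 24*I*n - 96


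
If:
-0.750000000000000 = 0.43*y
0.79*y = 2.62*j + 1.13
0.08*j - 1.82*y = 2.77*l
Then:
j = -0.96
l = 1.12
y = -1.74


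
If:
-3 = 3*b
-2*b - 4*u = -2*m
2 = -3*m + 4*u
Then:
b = -1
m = 0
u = 1/2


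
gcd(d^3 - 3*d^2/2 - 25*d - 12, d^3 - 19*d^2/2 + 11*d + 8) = d + 1/2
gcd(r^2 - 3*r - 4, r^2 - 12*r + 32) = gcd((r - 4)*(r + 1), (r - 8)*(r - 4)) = r - 4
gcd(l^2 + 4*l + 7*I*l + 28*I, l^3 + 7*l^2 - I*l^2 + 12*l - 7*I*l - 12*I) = l + 4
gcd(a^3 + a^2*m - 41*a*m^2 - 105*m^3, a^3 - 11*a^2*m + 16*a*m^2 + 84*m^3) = a - 7*m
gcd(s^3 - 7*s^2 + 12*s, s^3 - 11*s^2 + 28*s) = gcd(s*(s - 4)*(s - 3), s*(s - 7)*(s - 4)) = s^2 - 4*s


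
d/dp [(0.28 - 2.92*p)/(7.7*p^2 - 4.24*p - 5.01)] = (22.484*p^2 - 4.312*p + 15.8164)/(59.29*p^4 - 65.296*p^3 - 59.1764*p^2 + 42.4848*p + 25.1001)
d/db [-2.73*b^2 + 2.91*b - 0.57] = 2.91 - 5.46*b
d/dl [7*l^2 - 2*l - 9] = 14*l - 2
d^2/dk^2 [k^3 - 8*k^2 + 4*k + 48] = 6*k - 16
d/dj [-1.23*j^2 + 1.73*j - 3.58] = 1.73 - 2.46*j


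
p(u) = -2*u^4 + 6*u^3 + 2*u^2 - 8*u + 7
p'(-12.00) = 16360.00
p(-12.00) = -51449.00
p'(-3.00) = 358.00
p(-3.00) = -275.00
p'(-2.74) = 280.74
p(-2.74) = -192.22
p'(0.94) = 5.02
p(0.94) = 4.67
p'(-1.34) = 38.21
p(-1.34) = 0.43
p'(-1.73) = 80.37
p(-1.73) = -22.16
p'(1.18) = 8.64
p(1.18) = 6.33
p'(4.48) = -348.14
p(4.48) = -254.85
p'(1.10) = 7.53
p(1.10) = 5.68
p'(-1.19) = 26.21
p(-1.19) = 5.23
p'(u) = -8*u^3 + 18*u^2 + 4*u - 8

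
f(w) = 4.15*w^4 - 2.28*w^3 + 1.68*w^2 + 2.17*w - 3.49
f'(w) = 16.6*w^3 - 6.84*w^2 + 3.36*w + 2.17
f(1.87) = 42.28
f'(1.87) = 93.09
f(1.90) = 45.14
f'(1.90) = 97.72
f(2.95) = 273.29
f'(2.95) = 378.72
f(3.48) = 536.96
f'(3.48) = 630.62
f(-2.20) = 121.36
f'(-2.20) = -215.08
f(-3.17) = 498.21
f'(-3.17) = -606.01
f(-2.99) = 397.68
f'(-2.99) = -512.76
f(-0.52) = -3.54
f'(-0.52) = -3.76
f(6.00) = 4955.93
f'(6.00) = 3361.69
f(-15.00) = 218130.71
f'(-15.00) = -57612.23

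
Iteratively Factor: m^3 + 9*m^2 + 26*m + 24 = (m + 3)*(m^2 + 6*m + 8) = (m + 2)*(m + 3)*(m + 4)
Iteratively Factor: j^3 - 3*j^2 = (j)*(j^2 - 3*j) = j*(j - 3)*(j)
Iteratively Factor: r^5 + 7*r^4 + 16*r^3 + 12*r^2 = (r)*(r^4 + 7*r^3 + 16*r^2 + 12*r) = r*(r + 2)*(r^3 + 5*r^2 + 6*r) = r*(r + 2)*(r + 3)*(r^2 + 2*r) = r^2*(r + 2)*(r + 3)*(r + 2)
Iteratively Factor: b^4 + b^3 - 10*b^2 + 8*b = (b + 4)*(b^3 - 3*b^2 + 2*b) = (b - 1)*(b + 4)*(b^2 - 2*b) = b*(b - 1)*(b + 4)*(b - 2)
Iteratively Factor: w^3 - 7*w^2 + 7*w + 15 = (w - 5)*(w^2 - 2*w - 3) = (w - 5)*(w + 1)*(w - 3)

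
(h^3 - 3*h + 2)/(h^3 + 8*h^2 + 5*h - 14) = (h - 1)/(h + 7)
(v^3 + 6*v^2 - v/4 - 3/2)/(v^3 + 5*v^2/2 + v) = (v^2 + 11*v/2 - 3)/(v*(v + 2))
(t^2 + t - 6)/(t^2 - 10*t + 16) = (t + 3)/(t - 8)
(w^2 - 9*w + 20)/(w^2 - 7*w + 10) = (w - 4)/(w - 2)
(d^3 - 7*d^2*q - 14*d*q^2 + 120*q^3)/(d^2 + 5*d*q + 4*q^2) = (d^2 - 11*d*q + 30*q^2)/(d + q)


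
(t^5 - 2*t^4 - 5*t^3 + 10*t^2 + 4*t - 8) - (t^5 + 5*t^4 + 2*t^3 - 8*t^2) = -7*t^4 - 7*t^3 + 18*t^2 + 4*t - 8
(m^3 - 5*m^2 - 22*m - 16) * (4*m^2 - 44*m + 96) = 4*m^5 - 64*m^4 + 228*m^3 + 424*m^2 - 1408*m - 1536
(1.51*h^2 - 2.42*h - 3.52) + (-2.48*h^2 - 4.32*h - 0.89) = -0.97*h^2 - 6.74*h - 4.41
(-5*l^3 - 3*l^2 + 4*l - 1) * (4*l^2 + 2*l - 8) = -20*l^5 - 22*l^4 + 50*l^3 + 28*l^2 - 34*l + 8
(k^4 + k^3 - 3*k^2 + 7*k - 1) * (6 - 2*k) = -2*k^5 + 4*k^4 + 12*k^3 - 32*k^2 + 44*k - 6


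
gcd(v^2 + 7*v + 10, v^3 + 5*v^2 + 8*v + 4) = v + 2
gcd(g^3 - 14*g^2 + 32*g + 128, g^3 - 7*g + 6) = 1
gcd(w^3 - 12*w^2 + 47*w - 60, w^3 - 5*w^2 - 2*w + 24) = w^2 - 7*w + 12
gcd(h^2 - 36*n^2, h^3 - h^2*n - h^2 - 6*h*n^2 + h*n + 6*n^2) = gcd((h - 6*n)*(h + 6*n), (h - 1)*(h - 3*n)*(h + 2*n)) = 1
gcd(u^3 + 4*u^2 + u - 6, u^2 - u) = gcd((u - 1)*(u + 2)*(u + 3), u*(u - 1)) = u - 1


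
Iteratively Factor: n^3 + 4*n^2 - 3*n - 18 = (n + 3)*(n^2 + n - 6) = (n + 3)^2*(n - 2)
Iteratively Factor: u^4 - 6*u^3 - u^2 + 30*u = (u)*(u^3 - 6*u^2 - u + 30) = u*(u - 3)*(u^2 - 3*u - 10) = u*(u - 5)*(u - 3)*(u + 2)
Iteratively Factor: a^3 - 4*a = (a)*(a^2 - 4) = a*(a - 2)*(a + 2)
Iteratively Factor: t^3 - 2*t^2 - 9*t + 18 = (t - 2)*(t^2 - 9) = (t - 2)*(t + 3)*(t - 3)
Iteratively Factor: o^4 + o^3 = (o)*(o^3 + o^2) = o^2*(o^2 + o) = o^2*(o + 1)*(o)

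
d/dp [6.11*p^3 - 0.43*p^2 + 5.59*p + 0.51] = 18.33*p^2 - 0.86*p + 5.59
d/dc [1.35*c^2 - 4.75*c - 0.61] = 2.7*c - 4.75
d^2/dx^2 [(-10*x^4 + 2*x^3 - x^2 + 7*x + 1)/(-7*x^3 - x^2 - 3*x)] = 2*(-137*x^6 - 813*x^5 - 234*x^4 + 63*x^3 - 66*x^2 - 9*x - 9)/(x^3*(343*x^6 + 147*x^5 + 462*x^4 + 127*x^3 + 198*x^2 + 27*x + 27))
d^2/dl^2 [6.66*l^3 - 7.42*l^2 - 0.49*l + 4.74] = 39.96*l - 14.84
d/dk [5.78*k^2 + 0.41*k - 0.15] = 11.56*k + 0.41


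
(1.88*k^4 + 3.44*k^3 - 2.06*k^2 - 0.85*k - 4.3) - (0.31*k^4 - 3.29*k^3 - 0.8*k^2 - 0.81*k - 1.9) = 1.57*k^4 + 6.73*k^3 - 1.26*k^2 - 0.0399999999999999*k - 2.4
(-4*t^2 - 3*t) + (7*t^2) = 3*t^2 - 3*t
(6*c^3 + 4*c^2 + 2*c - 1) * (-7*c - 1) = -42*c^4 - 34*c^3 - 18*c^2 + 5*c + 1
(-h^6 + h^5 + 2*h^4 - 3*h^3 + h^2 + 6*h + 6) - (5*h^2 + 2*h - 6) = -h^6 + h^5 + 2*h^4 - 3*h^3 - 4*h^2 + 4*h + 12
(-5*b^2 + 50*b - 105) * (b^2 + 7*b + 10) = -5*b^4 + 15*b^3 + 195*b^2 - 235*b - 1050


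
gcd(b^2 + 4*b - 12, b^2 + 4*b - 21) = 1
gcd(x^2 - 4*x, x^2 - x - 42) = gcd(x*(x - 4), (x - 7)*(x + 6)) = 1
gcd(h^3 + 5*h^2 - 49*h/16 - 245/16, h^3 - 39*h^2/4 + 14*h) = h - 7/4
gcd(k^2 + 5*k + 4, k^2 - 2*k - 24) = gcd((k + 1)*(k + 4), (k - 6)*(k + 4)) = k + 4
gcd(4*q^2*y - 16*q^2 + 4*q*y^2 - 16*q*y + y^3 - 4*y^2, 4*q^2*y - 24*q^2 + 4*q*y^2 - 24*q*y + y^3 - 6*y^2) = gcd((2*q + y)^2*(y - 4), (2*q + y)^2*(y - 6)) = 4*q^2 + 4*q*y + y^2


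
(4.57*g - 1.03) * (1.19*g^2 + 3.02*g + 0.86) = 5.4383*g^3 + 12.5757*g^2 + 0.8196*g - 0.8858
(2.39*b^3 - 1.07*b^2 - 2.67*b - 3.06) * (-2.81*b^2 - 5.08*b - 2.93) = -6.7159*b^5 - 9.1345*b^4 + 5.9356*b^3 + 25.2973*b^2 + 23.3679*b + 8.9658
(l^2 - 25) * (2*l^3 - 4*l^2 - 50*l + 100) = 2*l^5 - 4*l^4 - 100*l^3 + 200*l^2 + 1250*l - 2500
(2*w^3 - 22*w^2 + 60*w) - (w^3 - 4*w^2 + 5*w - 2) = w^3 - 18*w^2 + 55*w + 2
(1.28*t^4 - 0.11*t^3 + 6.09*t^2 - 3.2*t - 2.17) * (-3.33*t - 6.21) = -4.2624*t^5 - 7.5825*t^4 - 19.5966*t^3 - 27.1629*t^2 + 27.0981*t + 13.4757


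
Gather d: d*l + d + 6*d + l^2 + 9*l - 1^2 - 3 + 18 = d*(l + 7) + l^2 + 9*l + 14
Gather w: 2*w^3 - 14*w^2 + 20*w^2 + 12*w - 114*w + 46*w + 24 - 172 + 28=2*w^3 + 6*w^2 - 56*w - 120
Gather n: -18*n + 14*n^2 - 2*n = 14*n^2 - 20*n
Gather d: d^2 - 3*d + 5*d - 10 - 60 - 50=d^2 + 2*d - 120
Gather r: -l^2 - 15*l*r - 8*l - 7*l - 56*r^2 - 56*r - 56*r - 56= -l^2 - 15*l - 56*r^2 + r*(-15*l - 112) - 56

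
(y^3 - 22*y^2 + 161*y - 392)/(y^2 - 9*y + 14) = (y^2 - 15*y + 56)/(y - 2)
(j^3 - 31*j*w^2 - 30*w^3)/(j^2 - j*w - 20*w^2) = (-j^3 + 31*j*w^2 + 30*w^3)/(-j^2 + j*w + 20*w^2)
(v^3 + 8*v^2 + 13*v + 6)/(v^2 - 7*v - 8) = (v^2 + 7*v + 6)/(v - 8)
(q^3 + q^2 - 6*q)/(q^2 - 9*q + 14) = q*(q + 3)/(q - 7)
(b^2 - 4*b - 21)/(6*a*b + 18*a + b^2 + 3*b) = (b - 7)/(6*a + b)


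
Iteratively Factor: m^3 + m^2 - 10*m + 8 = (m - 2)*(m^2 + 3*m - 4) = (m - 2)*(m + 4)*(m - 1)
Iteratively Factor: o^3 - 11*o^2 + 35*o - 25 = (o - 1)*(o^2 - 10*o + 25) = (o - 5)*(o - 1)*(o - 5)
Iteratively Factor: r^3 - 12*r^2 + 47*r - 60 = (r - 3)*(r^2 - 9*r + 20) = (r - 5)*(r - 3)*(r - 4)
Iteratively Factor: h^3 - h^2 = (h)*(h^2 - h) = h*(h - 1)*(h)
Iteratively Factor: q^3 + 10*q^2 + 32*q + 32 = (q + 4)*(q^2 + 6*q + 8) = (q + 4)^2*(q + 2)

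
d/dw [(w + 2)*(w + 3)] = 2*w + 5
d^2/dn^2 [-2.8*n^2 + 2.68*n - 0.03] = -5.60000000000000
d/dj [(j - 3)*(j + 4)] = 2*j + 1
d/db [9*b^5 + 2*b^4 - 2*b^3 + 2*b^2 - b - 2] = 45*b^4 + 8*b^3 - 6*b^2 + 4*b - 1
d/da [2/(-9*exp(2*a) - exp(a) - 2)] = (36*exp(a) + 2)*exp(a)/(9*exp(2*a) + exp(a) + 2)^2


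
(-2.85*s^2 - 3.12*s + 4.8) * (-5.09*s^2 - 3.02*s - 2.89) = 14.5065*s^4 + 24.4878*s^3 - 6.7731*s^2 - 5.4792*s - 13.872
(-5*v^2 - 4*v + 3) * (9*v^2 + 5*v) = -45*v^4 - 61*v^3 + 7*v^2 + 15*v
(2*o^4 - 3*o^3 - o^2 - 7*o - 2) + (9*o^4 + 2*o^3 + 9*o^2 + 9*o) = 11*o^4 - o^3 + 8*o^2 + 2*o - 2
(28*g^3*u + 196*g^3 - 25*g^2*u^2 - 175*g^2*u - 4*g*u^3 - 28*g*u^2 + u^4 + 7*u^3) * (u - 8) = 28*g^3*u^2 - 28*g^3*u - 1568*g^3 - 25*g^2*u^3 + 25*g^2*u^2 + 1400*g^2*u - 4*g*u^4 + 4*g*u^3 + 224*g*u^2 + u^5 - u^4 - 56*u^3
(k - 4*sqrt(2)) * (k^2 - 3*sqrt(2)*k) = k^3 - 7*sqrt(2)*k^2 + 24*k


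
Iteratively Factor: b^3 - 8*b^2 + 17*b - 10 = (b - 2)*(b^2 - 6*b + 5) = (b - 5)*(b - 2)*(b - 1)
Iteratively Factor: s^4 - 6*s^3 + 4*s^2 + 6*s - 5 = (s + 1)*(s^3 - 7*s^2 + 11*s - 5) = (s - 5)*(s + 1)*(s^2 - 2*s + 1) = (s - 5)*(s - 1)*(s + 1)*(s - 1)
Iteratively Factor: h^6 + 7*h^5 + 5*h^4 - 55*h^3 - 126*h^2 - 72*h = (h + 2)*(h^5 + 5*h^4 - 5*h^3 - 45*h^2 - 36*h) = (h + 2)*(h + 3)*(h^4 + 2*h^3 - 11*h^2 - 12*h) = (h + 1)*(h + 2)*(h + 3)*(h^3 + h^2 - 12*h) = (h + 1)*(h + 2)*(h + 3)*(h + 4)*(h^2 - 3*h) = h*(h + 1)*(h + 2)*(h + 3)*(h + 4)*(h - 3)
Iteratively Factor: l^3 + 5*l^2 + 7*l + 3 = (l + 3)*(l^2 + 2*l + 1) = (l + 1)*(l + 3)*(l + 1)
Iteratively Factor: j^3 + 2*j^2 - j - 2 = (j - 1)*(j^2 + 3*j + 2) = (j - 1)*(j + 1)*(j + 2)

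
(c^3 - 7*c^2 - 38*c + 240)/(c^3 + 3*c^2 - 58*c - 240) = (c - 5)/(c + 5)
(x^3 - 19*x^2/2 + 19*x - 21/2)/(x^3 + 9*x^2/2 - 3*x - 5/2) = (2*x^2 - 17*x + 21)/(2*x^2 + 11*x + 5)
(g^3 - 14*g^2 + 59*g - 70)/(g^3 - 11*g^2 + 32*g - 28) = (g - 5)/(g - 2)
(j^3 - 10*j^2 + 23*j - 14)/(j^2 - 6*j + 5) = (j^2 - 9*j + 14)/(j - 5)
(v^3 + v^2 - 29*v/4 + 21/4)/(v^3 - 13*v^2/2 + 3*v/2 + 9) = (2*v^2 + 5*v - 7)/(2*(v^2 - 5*v - 6))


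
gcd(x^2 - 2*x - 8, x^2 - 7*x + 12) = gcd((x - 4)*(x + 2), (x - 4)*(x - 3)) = x - 4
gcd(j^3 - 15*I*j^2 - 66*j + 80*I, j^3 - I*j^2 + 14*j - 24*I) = j - 2*I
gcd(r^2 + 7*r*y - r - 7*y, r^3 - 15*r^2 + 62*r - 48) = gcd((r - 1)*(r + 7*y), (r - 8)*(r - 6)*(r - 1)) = r - 1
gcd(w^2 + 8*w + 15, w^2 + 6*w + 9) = w + 3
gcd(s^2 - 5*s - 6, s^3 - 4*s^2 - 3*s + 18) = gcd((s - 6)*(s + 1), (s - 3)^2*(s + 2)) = 1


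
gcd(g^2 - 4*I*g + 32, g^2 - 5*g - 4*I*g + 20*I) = 1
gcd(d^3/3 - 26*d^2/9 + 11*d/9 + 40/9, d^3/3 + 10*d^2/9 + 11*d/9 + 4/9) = d + 1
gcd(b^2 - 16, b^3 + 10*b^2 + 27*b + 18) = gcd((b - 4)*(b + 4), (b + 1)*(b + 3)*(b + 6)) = 1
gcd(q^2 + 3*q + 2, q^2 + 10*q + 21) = 1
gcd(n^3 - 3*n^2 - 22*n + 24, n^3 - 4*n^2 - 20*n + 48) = n^2 - 2*n - 24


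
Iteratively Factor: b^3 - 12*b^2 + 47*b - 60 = (b - 3)*(b^2 - 9*b + 20) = (b - 5)*(b - 3)*(b - 4)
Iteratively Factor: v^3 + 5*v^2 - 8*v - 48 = (v + 4)*(v^2 + v - 12) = (v + 4)^2*(v - 3)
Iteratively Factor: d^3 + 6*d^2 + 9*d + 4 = (d + 1)*(d^2 + 5*d + 4) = (d + 1)*(d + 4)*(d + 1)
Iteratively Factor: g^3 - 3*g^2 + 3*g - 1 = (g - 1)*(g^2 - 2*g + 1) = (g - 1)^2*(g - 1)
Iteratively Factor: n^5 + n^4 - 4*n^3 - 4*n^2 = (n + 1)*(n^4 - 4*n^2) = n*(n + 1)*(n^3 - 4*n) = n*(n + 1)*(n + 2)*(n^2 - 2*n) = n^2*(n + 1)*(n + 2)*(n - 2)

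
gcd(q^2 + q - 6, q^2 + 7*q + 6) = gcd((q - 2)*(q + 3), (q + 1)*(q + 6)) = 1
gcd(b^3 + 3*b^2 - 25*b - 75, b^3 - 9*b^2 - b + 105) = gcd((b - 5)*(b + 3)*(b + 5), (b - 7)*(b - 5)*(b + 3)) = b^2 - 2*b - 15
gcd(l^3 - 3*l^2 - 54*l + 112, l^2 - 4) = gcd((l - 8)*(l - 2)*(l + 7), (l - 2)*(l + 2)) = l - 2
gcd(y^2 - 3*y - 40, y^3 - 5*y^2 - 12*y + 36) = 1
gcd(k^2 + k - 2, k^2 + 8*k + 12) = k + 2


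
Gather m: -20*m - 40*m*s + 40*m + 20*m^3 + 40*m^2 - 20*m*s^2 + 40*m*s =20*m^3 + 40*m^2 + m*(20 - 20*s^2)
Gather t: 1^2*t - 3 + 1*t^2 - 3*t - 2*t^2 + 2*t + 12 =9 - t^2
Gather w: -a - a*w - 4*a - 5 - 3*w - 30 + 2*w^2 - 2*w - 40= -5*a + 2*w^2 + w*(-a - 5) - 75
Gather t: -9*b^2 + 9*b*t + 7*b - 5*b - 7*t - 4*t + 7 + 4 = -9*b^2 + 2*b + t*(9*b - 11) + 11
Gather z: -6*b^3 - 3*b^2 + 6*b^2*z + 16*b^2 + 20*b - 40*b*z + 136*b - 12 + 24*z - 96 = -6*b^3 + 13*b^2 + 156*b + z*(6*b^2 - 40*b + 24) - 108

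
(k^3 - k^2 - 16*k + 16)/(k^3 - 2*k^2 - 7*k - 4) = (k^2 + 3*k - 4)/(k^2 + 2*k + 1)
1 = 1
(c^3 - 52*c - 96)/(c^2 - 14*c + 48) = (c^2 + 8*c + 12)/(c - 6)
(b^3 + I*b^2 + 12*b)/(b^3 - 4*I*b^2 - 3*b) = (b + 4*I)/(b - I)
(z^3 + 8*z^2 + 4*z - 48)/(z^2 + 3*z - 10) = (z^2 + 10*z + 24)/(z + 5)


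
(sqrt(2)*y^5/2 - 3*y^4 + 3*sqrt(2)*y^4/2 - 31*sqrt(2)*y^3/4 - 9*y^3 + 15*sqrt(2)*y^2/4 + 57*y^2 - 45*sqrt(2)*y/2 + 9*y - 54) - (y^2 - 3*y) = sqrt(2)*y^5/2 - 3*y^4 + 3*sqrt(2)*y^4/2 - 31*sqrt(2)*y^3/4 - 9*y^3 + 15*sqrt(2)*y^2/4 + 56*y^2 - 45*sqrt(2)*y/2 + 12*y - 54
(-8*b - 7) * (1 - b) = 8*b^2 - b - 7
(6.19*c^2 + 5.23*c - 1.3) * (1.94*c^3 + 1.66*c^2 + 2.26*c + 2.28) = 12.0086*c^5 + 20.4216*c^4 + 20.1492*c^3 + 23.775*c^2 + 8.9864*c - 2.964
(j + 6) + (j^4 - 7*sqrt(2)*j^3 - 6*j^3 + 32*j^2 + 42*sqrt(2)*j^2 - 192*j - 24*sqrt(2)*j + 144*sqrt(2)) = j^4 - 7*sqrt(2)*j^3 - 6*j^3 + 32*j^2 + 42*sqrt(2)*j^2 - 191*j - 24*sqrt(2)*j + 6 + 144*sqrt(2)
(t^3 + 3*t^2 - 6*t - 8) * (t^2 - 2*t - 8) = t^5 + t^4 - 20*t^3 - 20*t^2 + 64*t + 64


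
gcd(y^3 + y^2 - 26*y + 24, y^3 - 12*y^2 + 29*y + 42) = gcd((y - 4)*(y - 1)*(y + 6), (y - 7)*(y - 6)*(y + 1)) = 1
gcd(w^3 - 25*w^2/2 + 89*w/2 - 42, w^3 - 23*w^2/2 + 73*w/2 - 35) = w - 7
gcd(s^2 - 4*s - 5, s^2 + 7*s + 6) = s + 1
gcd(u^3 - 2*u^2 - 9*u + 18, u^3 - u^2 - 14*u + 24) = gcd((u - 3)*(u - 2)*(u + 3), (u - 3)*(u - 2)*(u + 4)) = u^2 - 5*u + 6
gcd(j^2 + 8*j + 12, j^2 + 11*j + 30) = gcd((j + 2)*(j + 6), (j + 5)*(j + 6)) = j + 6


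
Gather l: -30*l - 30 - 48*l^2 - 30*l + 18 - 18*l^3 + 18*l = -18*l^3 - 48*l^2 - 42*l - 12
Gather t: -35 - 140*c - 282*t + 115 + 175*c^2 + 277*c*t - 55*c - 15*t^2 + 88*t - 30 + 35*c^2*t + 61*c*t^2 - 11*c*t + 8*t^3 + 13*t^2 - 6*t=175*c^2 - 195*c + 8*t^3 + t^2*(61*c - 2) + t*(35*c^2 + 266*c - 200) + 50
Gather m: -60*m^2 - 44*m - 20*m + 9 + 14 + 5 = -60*m^2 - 64*m + 28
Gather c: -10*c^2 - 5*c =-10*c^2 - 5*c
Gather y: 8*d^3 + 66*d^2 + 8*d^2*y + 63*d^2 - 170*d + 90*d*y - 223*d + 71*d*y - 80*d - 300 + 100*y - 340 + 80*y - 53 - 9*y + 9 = 8*d^3 + 129*d^2 - 473*d + y*(8*d^2 + 161*d + 171) - 684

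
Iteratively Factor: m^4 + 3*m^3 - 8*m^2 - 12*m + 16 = (m + 4)*(m^3 - m^2 - 4*m + 4) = (m + 2)*(m + 4)*(m^2 - 3*m + 2) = (m - 2)*(m + 2)*(m + 4)*(m - 1)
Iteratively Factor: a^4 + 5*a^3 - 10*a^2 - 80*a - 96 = (a + 2)*(a^3 + 3*a^2 - 16*a - 48) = (a - 4)*(a + 2)*(a^2 + 7*a + 12) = (a - 4)*(a + 2)*(a + 3)*(a + 4)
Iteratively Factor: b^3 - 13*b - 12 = (b + 3)*(b^2 - 3*b - 4) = (b + 1)*(b + 3)*(b - 4)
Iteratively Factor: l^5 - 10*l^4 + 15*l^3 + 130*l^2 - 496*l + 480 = (l + 4)*(l^4 - 14*l^3 + 71*l^2 - 154*l + 120) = (l - 2)*(l + 4)*(l^3 - 12*l^2 + 47*l - 60) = (l - 3)*(l - 2)*(l + 4)*(l^2 - 9*l + 20) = (l - 4)*(l - 3)*(l - 2)*(l + 4)*(l - 5)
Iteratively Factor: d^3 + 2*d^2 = (d)*(d^2 + 2*d) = d^2*(d + 2)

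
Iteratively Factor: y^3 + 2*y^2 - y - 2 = (y + 2)*(y^2 - 1) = (y - 1)*(y + 2)*(y + 1)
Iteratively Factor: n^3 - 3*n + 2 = (n + 2)*(n^2 - 2*n + 1) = (n - 1)*(n + 2)*(n - 1)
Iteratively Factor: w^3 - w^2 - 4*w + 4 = (w - 1)*(w^2 - 4) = (w - 2)*(w - 1)*(w + 2)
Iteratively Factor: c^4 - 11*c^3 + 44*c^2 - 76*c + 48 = (c - 2)*(c^3 - 9*c^2 + 26*c - 24) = (c - 3)*(c - 2)*(c^2 - 6*c + 8) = (c - 3)*(c - 2)^2*(c - 4)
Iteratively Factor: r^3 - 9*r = (r)*(r^2 - 9) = r*(r + 3)*(r - 3)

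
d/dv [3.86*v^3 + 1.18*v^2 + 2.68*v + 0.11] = 11.58*v^2 + 2.36*v + 2.68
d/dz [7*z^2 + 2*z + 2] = 14*z + 2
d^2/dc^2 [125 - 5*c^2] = -10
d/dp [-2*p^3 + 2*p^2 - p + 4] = -6*p^2 + 4*p - 1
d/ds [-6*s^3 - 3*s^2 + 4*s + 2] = -18*s^2 - 6*s + 4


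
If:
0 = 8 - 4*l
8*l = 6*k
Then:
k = 8/3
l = 2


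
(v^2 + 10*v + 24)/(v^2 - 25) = (v^2 + 10*v + 24)/(v^2 - 25)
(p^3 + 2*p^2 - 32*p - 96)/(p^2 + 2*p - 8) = (p^2 - 2*p - 24)/(p - 2)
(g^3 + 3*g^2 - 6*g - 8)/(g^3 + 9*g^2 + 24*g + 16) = (g - 2)/(g + 4)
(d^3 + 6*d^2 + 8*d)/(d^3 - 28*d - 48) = d/(d - 6)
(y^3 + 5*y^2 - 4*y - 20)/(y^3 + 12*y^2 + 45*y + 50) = (y - 2)/(y + 5)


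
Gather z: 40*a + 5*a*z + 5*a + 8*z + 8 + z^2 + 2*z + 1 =45*a + z^2 + z*(5*a + 10) + 9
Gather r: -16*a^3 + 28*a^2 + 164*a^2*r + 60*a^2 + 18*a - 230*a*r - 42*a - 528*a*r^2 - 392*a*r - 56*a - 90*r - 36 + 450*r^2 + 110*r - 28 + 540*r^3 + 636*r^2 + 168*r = -16*a^3 + 88*a^2 - 80*a + 540*r^3 + r^2*(1086 - 528*a) + r*(164*a^2 - 622*a + 188) - 64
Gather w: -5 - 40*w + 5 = -40*w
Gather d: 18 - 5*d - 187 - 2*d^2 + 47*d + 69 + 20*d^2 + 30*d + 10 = 18*d^2 + 72*d - 90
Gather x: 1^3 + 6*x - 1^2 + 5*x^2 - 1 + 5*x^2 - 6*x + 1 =10*x^2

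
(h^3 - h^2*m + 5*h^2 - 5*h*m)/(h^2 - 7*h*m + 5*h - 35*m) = h*(h - m)/(h - 7*m)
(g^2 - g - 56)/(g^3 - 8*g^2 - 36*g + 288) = (g + 7)/(g^2 - 36)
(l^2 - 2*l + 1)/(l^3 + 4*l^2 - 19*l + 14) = (l - 1)/(l^2 + 5*l - 14)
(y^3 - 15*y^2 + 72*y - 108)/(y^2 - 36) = (y^2 - 9*y + 18)/(y + 6)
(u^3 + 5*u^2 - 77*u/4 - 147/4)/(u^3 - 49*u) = (u^2 - 2*u - 21/4)/(u*(u - 7))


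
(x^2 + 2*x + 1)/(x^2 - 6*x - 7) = (x + 1)/(x - 7)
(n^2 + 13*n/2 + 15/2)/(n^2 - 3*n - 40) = (n + 3/2)/(n - 8)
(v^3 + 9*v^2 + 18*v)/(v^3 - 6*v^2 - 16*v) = (v^2 + 9*v + 18)/(v^2 - 6*v - 16)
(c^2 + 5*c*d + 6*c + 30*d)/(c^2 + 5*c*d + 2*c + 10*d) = (c + 6)/(c + 2)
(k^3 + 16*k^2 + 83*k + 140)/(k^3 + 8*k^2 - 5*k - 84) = (k + 5)/(k - 3)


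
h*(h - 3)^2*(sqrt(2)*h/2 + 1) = sqrt(2)*h^4/2 - 3*sqrt(2)*h^3 + h^3 - 6*h^2 + 9*sqrt(2)*h^2/2 + 9*h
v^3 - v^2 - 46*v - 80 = (v - 8)*(v + 2)*(v + 5)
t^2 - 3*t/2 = t*(t - 3/2)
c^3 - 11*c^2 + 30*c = c*(c - 6)*(c - 5)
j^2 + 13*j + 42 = (j + 6)*(j + 7)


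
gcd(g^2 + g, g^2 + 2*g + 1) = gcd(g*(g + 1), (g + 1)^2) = g + 1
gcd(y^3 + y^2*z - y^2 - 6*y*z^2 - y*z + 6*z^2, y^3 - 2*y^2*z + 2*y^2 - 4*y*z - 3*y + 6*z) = y^2 - 2*y*z - y + 2*z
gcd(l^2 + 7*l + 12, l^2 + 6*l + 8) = l + 4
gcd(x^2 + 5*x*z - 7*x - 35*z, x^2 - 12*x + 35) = x - 7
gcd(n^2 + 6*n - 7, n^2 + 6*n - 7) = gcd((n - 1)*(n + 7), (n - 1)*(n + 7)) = n^2 + 6*n - 7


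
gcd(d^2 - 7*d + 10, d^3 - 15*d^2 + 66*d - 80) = d^2 - 7*d + 10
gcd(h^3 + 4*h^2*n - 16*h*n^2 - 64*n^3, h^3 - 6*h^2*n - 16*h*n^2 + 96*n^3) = h^2 - 16*n^2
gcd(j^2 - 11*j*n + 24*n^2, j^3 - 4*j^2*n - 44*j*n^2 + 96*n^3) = j - 8*n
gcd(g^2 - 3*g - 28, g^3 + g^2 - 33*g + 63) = 1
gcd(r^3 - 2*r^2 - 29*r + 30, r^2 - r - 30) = r^2 - r - 30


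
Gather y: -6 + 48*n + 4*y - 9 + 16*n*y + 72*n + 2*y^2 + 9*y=120*n + 2*y^2 + y*(16*n + 13) - 15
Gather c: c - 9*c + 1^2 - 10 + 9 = -8*c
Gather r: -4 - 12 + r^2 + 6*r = r^2 + 6*r - 16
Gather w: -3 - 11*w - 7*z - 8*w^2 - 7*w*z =-8*w^2 + w*(-7*z - 11) - 7*z - 3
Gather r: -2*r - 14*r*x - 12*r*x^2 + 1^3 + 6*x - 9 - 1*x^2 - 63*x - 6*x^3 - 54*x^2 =r*(-12*x^2 - 14*x - 2) - 6*x^3 - 55*x^2 - 57*x - 8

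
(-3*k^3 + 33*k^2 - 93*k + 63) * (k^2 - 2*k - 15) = -3*k^5 + 39*k^4 - 114*k^3 - 246*k^2 + 1269*k - 945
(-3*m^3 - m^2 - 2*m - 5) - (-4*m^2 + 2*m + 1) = -3*m^3 + 3*m^2 - 4*m - 6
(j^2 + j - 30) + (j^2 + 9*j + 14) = 2*j^2 + 10*j - 16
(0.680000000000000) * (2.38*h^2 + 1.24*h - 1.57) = 1.6184*h^2 + 0.8432*h - 1.0676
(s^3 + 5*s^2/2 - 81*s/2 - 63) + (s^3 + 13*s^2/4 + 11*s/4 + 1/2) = 2*s^3 + 23*s^2/4 - 151*s/4 - 125/2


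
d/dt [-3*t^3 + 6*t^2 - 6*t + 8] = -9*t^2 + 12*t - 6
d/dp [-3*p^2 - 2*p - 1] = -6*p - 2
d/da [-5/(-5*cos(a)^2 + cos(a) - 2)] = 5*(10*cos(a) - 1)*sin(a)/(5*sin(a)^2 + cos(a) - 7)^2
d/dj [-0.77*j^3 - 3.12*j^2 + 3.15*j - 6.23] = -2.31*j^2 - 6.24*j + 3.15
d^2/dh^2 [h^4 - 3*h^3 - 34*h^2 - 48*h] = 12*h^2 - 18*h - 68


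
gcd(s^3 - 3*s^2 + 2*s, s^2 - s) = s^2 - s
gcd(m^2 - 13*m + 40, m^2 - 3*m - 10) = m - 5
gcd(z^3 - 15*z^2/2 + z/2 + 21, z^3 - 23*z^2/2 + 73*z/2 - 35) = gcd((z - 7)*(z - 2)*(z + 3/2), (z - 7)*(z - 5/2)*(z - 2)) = z^2 - 9*z + 14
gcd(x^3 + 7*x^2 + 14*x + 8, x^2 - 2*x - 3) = x + 1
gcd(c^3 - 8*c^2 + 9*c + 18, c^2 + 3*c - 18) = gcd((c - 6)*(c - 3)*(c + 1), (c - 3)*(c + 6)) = c - 3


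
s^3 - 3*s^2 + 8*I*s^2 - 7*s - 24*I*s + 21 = (s - 3)*(s + I)*(s + 7*I)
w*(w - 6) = w^2 - 6*w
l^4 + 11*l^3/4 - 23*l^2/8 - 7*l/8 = l*(l - 1)*(l + 1/4)*(l + 7/2)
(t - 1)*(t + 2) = t^2 + t - 2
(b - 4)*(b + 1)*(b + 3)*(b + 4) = b^4 + 4*b^3 - 13*b^2 - 64*b - 48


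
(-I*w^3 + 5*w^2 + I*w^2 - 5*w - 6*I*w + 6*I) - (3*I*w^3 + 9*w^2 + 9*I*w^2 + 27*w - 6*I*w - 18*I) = -4*I*w^3 - 4*w^2 - 8*I*w^2 - 32*w + 24*I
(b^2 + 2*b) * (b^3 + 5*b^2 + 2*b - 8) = b^5 + 7*b^4 + 12*b^3 - 4*b^2 - 16*b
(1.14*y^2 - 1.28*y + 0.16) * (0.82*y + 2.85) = 0.9348*y^3 + 2.1994*y^2 - 3.5168*y + 0.456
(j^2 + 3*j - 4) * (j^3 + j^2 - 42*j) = j^5 + 4*j^4 - 43*j^3 - 130*j^2 + 168*j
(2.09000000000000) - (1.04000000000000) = 1.05000000000000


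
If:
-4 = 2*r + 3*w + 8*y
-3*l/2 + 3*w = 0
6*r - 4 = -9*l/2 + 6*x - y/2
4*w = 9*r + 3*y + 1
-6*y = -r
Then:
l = -416/251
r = -114/251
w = -208/251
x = -7139/3012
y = -19/251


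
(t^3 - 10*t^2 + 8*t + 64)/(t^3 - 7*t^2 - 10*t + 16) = (t - 4)/(t - 1)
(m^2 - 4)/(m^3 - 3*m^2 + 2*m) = (m + 2)/(m*(m - 1))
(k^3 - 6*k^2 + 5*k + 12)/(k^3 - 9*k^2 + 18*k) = (k^2 - 3*k - 4)/(k*(k - 6))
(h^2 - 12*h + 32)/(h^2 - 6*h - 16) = (h - 4)/(h + 2)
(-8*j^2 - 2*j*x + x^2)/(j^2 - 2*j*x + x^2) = (-8*j^2 - 2*j*x + x^2)/(j^2 - 2*j*x + x^2)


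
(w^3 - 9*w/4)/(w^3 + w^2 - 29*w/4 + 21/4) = w*(2*w + 3)/(2*w^2 + 5*w - 7)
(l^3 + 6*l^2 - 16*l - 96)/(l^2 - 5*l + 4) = (l^2 + 10*l + 24)/(l - 1)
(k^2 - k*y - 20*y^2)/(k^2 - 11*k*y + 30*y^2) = (-k - 4*y)/(-k + 6*y)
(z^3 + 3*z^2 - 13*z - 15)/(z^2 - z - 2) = (z^2 + 2*z - 15)/(z - 2)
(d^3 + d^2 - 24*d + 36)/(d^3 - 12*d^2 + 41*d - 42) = (d + 6)/(d - 7)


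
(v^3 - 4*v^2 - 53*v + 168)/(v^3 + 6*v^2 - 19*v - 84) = (v^2 - 11*v + 24)/(v^2 - v - 12)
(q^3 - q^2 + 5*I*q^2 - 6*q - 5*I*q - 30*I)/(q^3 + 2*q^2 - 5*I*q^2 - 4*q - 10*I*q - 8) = (q^2 + q*(-3 + 5*I) - 15*I)/(q^2 - 5*I*q - 4)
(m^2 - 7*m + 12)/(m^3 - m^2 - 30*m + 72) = 1/(m + 6)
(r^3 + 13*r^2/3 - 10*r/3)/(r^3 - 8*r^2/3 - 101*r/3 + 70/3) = r/(r - 7)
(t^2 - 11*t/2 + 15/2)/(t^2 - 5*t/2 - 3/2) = (2*t - 5)/(2*t + 1)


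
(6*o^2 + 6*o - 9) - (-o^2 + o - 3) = 7*o^2 + 5*o - 6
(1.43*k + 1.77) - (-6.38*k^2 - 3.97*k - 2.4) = 6.38*k^2 + 5.4*k + 4.17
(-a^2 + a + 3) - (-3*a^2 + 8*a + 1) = 2*a^2 - 7*a + 2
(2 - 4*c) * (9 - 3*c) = 12*c^2 - 42*c + 18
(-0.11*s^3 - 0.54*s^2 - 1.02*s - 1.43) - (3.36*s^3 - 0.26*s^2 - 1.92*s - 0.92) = -3.47*s^3 - 0.28*s^2 + 0.9*s - 0.51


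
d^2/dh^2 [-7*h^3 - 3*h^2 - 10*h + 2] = -42*h - 6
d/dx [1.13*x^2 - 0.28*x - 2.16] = 2.26*x - 0.28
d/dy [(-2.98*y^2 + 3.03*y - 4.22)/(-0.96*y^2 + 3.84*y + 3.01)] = (-8.5344*y^2 - 26.042*y + 25.3251)/(0.9216*y^4 - 7.3728*y^3 + 8.9664*y^2 + 23.1168*y + 9.0601)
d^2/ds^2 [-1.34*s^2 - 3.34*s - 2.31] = -2.68000000000000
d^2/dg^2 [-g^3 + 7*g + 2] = -6*g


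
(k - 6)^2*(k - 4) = k^3 - 16*k^2 + 84*k - 144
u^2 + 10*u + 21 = (u + 3)*(u + 7)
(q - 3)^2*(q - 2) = q^3 - 8*q^2 + 21*q - 18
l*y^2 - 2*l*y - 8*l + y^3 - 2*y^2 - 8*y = (l + y)*(y - 4)*(y + 2)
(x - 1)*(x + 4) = x^2 + 3*x - 4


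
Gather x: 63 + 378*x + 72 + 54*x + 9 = 432*x + 144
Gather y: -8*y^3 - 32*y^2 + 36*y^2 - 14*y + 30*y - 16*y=-8*y^3 + 4*y^2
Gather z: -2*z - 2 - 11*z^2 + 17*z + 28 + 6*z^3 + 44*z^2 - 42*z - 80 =6*z^3 + 33*z^2 - 27*z - 54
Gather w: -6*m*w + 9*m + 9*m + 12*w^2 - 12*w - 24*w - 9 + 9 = 18*m + 12*w^2 + w*(-6*m - 36)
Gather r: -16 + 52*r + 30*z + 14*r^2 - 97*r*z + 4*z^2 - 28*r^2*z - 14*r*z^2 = r^2*(14 - 28*z) + r*(-14*z^2 - 97*z + 52) + 4*z^2 + 30*z - 16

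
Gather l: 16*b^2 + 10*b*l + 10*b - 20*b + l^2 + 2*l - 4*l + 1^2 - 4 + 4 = 16*b^2 - 10*b + l^2 + l*(10*b - 2) + 1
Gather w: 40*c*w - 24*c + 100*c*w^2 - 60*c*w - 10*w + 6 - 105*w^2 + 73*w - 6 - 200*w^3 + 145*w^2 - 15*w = -24*c - 200*w^3 + w^2*(100*c + 40) + w*(48 - 20*c)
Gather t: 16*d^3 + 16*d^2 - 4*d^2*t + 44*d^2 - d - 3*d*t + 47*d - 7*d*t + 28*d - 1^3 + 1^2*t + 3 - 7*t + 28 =16*d^3 + 60*d^2 + 74*d + t*(-4*d^2 - 10*d - 6) + 30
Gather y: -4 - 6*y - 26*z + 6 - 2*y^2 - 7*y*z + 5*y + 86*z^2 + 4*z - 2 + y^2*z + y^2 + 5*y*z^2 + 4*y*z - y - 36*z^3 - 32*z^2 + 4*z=y^2*(z - 1) + y*(5*z^2 - 3*z - 2) - 36*z^3 + 54*z^2 - 18*z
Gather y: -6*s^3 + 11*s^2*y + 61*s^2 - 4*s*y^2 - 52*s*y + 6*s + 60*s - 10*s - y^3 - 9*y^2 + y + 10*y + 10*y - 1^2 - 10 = -6*s^3 + 61*s^2 + 56*s - y^3 + y^2*(-4*s - 9) + y*(11*s^2 - 52*s + 21) - 11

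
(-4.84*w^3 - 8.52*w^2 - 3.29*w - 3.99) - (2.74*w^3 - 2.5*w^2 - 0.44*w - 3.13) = -7.58*w^3 - 6.02*w^2 - 2.85*w - 0.86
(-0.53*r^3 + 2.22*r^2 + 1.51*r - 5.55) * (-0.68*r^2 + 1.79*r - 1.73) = 0.3604*r^5 - 2.4583*r^4 + 3.8639*r^3 + 2.6363*r^2 - 12.5468*r + 9.6015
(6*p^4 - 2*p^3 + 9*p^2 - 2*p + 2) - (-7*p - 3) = 6*p^4 - 2*p^3 + 9*p^2 + 5*p + 5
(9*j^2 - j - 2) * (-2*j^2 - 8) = -18*j^4 + 2*j^3 - 68*j^2 + 8*j + 16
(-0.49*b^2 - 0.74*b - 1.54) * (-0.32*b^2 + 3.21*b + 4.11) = 0.1568*b^4 - 1.3361*b^3 - 3.8965*b^2 - 7.9848*b - 6.3294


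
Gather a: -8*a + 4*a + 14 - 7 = 7 - 4*a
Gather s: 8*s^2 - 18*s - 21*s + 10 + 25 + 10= 8*s^2 - 39*s + 45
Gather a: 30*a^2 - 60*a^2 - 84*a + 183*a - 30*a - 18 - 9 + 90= -30*a^2 + 69*a + 63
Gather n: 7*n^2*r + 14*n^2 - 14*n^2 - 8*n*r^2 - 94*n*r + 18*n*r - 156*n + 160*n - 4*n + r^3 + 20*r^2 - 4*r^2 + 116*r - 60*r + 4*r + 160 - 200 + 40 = 7*n^2*r + n*(-8*r^2 - 76*r) + r^3 + 16*r^2 + 60*r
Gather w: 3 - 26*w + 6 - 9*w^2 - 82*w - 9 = -9*w^2 - 108*w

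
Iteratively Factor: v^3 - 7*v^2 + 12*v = (v)*(v^2 - 7*v + 12) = v*(v - 3)*(v - 4)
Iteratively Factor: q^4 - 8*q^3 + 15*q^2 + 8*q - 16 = (q - 1)*(q^3 - 7*q^2 + 8*q + 16) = (q - 1)*(q + 1)*(q^2 - 8*q + 16) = (q - 4)*(q - 1)*(q + 1)*(q - 4)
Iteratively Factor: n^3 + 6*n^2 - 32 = (n + 4)*(n^2 + 2*n - 8) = (n - 2)*(n + 4)*(n + 4)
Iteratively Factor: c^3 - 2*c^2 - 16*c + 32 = (c + 4)*(c^2 - 6*c + 8) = (c - 2)*(c + 4)*(c - 4)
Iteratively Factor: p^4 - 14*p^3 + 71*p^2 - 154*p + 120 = (p - 4)*(p^3 - 10*p^2 + 31*p - 30) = (p - 4)*(p - 3)*(p^2 - 7*p + 10) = (p - 5)*(p - 4)*(p - 3)*(p - 2)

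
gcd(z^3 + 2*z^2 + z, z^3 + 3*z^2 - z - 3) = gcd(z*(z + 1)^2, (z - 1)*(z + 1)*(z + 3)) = z + 1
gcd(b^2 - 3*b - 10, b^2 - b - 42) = 1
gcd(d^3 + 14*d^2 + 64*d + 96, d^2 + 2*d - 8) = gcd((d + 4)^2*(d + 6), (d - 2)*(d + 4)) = d + 4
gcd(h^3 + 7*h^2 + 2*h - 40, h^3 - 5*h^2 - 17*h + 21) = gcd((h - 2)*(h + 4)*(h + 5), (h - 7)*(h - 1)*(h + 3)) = 1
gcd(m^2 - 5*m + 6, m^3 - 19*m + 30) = m^2 - 5*m + 6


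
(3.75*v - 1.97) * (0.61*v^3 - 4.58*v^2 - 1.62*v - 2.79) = 2.2875*v^4 - 18.3767*v^3 + 2.9476*v^2 - 7.2711*v + 5.4963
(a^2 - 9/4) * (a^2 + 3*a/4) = a^4 + 3*a^3/4 - 9*a^2/4 - 27*a/16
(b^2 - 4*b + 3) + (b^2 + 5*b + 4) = 2*b^2 + b + 7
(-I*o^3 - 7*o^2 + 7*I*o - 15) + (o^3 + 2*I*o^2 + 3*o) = o^3 - I*o^3 - 7*o^2 + 2*I*o^2 + 3*o + 7*I*o - 15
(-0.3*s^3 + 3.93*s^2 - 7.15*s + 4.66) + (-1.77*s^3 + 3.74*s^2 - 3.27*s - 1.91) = -2.07*s^3 + 7.67*s^2 - 10.42*s + 2.75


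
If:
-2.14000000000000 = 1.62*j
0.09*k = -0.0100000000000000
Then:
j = -1.32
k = -0.11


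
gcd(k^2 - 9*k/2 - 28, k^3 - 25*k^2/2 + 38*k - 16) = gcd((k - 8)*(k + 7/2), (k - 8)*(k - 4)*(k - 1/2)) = k - 8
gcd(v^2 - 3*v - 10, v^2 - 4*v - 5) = v - 5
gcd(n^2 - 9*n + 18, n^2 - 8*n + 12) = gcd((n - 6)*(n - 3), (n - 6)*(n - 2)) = n - 6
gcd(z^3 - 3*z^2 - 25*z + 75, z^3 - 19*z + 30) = z^2 + 2*z - 15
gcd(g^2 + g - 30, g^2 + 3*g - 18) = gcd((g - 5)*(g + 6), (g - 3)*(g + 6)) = g + 6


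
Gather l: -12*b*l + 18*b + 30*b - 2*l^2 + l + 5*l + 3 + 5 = 48*b - 2*l^2 + l*(6 - 12*b) + 8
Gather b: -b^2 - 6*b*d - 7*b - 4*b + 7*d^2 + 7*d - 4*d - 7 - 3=-b^2 + b*(-6*d - 11) + 7*d^2 + 3*d - 10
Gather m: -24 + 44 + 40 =60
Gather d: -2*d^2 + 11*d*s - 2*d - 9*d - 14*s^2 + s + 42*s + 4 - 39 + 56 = -2*d^2 + d*(11*s - 11) - 14*s^2 + 43*s + 21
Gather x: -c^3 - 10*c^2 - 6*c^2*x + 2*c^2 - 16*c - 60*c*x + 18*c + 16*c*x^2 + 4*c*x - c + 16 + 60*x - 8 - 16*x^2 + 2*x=-c^3 - 8*c^2 + c + x^2*(16*c - 16) + x*(-6*c^2 - 56*c + 62) + 8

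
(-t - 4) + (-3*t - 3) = -4*t - 7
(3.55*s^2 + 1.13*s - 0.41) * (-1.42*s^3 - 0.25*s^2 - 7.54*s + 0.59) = -5.041*s^5 - 2.4921*s^4 - 26.4673*s^3 - 6.3232*s^2 + 3.7581*s - 0.2419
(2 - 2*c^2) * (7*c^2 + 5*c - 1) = -14*c^4 - 10*c^3 + 16*c^2 + 10*c - 2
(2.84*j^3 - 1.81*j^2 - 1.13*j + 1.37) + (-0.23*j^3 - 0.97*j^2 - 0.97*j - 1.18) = 2.61*j^3 - 2.78*j^2 - 2.1*j + 0.19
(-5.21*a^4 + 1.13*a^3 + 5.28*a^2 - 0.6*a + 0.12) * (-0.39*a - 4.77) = 2.0319*a^5 + 24.411*a^4 - 7.4493*a^3 - 24.9516*a^2 + 2.8152*a - 0.5724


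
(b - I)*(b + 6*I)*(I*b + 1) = I*b^3 - 4*b^2 + 11*I*b + 6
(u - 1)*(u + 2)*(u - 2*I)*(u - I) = u^4 + u^3 - 3*I*u^3 - 4*u^2 - 3*I*u^2 - 2*u + 6*I*u + 4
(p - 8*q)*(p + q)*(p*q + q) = p^3*q - 7*p^2*q^2 + p^2*q - 8*p*q^3 - 7*p*q^2 - 8*q^3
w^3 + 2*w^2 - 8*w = w*(w - 2)*(w + 4)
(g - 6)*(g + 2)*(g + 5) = g^3 + g^2 - 32*g - 60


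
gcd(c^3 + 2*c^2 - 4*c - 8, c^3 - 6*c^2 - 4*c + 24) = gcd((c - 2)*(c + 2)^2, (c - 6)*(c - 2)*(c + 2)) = c^2 - 4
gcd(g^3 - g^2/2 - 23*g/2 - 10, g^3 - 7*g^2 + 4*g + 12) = g + 1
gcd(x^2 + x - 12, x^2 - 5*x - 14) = 1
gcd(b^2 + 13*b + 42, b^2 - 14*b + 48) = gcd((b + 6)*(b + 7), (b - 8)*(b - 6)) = 1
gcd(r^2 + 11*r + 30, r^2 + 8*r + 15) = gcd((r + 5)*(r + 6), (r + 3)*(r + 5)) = r + 5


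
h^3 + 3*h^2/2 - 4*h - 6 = (h - 2)*(h + 3/2)*(h + 2)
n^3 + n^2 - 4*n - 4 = (n - 2)*(n + 1)*(n + 2)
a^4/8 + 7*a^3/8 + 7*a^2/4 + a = a*(a/4 + 1/2)*(a/2 + 1/2)*(a + 4)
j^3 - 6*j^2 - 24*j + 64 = (j - 8)*(j - 2)*(j + 4)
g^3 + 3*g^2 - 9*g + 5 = (g - 1)^2*(g + 5)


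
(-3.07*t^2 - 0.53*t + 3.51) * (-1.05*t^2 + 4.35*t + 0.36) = 3.2235*t^4 - 12.798*t^3 - 7.0962*t^2 + 15.0777*t + 1.2636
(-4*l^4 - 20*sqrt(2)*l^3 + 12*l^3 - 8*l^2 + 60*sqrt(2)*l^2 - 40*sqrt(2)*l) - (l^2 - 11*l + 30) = -4*l^4 - 20*sqrt(2)*l^3 + 12*l^3 - 9*l^2 + 60*sqrt(2)*l^2 - 40*sqrt(2)*l + 11*l - 30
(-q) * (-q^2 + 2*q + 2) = q^3 - 2*q^2 - 2*q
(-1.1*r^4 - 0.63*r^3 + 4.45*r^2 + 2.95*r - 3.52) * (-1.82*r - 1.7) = 2.002*r^5 + 3.0166*r^4 - 7.028*r^3 - 12.934*r^2 + 1.3914*r + 5.984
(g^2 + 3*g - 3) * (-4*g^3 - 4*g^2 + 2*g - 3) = -4*g^5 - 16*g^4 + 2*g^3 + 15*g^2 - 15*g + 9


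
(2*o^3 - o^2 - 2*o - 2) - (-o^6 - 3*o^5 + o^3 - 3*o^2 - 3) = o^6 + 3*o^5 + o^3 + 2*o^2 - 2*o + 1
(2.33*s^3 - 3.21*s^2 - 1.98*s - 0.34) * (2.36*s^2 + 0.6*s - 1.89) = 5.4988*s^5 - 6.1776*s^4 - 11.0025*s^3 + 4.0765*s^2 + 3.5382*s + 0.6426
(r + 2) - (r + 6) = -4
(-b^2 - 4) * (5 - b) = b^3 - 5*b^2 + 4*b - 20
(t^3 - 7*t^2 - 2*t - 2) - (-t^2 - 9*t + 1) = t^3 - 6*t^2 + 7*t - 3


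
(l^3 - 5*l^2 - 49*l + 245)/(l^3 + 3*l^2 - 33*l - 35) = (l - 7)/(l + 1)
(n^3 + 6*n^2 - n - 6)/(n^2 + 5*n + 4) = (n^2 + 5*n - 6)/(n + 4)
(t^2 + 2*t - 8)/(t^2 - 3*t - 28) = (t - 2)/(t - 7)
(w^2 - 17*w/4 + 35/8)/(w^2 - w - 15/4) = (4*w - 7)/(2*(2*w + 3))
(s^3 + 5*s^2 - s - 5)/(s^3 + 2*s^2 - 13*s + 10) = (s + 1)/(s - 2)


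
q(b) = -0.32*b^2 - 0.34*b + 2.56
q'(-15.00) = 9.26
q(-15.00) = -64.34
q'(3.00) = -2.26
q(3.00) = -1.34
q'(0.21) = -0.47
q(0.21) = 2.47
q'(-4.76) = 2.71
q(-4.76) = -3.07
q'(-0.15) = -0.24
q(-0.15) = 2.60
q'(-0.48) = -0.03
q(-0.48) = 2.65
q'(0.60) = -0.72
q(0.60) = 2.24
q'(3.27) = -2.43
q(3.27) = -1.97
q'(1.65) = -1.40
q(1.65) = 1.13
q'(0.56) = -0.70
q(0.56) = 2.27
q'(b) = -0.64*b - 0.34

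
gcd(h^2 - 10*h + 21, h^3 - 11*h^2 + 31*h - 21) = h^2 - 10*h + 21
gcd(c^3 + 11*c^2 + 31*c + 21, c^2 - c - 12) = c + 3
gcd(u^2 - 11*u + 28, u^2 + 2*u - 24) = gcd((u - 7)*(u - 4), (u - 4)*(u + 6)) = u - 4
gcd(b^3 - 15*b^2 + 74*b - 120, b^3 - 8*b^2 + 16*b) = b - 4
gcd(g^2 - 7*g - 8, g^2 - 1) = g + 1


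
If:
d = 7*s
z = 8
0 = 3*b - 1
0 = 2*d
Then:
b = 1/3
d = 0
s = 0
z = 8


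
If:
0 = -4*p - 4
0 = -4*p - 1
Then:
No Solution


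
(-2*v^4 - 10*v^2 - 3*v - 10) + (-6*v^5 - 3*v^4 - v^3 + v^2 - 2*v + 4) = -6*v^5 - 5*v^4 - v^3 - 9*v^2 - 5*v - 6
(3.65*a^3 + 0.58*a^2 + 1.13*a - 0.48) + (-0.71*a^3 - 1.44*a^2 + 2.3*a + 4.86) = 2.94*a^3 - 0.86*a^2 + 3.43*a + 4.38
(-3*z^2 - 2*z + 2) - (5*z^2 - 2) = -8*z^2 - 2*z + 4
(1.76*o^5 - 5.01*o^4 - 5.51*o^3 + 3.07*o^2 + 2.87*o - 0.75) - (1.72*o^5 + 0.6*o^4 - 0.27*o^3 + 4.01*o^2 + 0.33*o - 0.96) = 0.04*o^5 - 5.61*o^4 - 5.24*o^3 - 0.94*o^2 + 2.54*o + 0.21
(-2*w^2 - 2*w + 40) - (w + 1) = -2*w^2 - 3*w + 39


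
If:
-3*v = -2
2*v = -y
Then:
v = 2/3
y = -4/3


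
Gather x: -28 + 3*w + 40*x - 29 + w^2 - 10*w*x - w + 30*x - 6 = w^2 + 2*w + x*(70 - 10*w) - 63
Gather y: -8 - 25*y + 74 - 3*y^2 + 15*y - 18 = -3*y^2 - 10*y + 48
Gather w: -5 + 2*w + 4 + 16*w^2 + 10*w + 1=16*w^2 + 12*w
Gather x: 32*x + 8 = 32*x + 8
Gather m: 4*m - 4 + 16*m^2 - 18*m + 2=16*m^2 - 14*m - 2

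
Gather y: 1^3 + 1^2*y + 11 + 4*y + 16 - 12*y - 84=-7*y - 56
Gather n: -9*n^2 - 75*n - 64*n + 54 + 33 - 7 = -9*n^2 - 139*n + 80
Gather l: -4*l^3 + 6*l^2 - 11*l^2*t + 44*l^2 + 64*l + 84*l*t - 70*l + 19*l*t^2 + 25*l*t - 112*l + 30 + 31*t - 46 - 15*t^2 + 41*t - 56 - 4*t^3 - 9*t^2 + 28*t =-4*l^3 + l^2*(50 - 11*t) + l*(19*t^2 + 109*t - 118) - 4*t^3 - 24*t^2 + 100*t - 72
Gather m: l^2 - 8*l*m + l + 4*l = l^2 - 8*l*m + 5*l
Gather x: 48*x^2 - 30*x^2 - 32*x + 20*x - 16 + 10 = 18*x^2 - 12*x - 6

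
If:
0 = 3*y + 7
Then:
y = -7/3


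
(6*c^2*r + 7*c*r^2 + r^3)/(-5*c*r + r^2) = (6*c^2 + 7*c*r + r^2)/(-5*c + r)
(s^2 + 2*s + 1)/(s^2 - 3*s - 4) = (s + 1)/(s - 4)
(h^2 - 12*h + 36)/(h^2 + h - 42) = (h - 6)/(h + 7)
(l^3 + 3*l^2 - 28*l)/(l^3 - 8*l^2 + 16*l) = (l + 7)/(l - 4)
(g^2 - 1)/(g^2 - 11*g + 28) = (g^2 - 1)/(g^2 - 11*g + 28)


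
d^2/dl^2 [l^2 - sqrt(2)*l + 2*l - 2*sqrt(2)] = 2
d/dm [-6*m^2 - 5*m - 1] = -12*m - 5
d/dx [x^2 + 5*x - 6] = 2*x + 5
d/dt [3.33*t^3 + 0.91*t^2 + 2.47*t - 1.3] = 9.99*t^2 + 1.82*t + 2.47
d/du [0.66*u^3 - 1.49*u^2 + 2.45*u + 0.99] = 1.98*u^2 - 2.98*u + 2.45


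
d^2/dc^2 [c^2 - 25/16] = 2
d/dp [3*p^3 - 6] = 9*p^2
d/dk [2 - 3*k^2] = -6*k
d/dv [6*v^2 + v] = 12*v + 1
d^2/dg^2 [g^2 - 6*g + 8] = 2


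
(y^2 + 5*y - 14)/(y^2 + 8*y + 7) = (y - 2)/(y + 1)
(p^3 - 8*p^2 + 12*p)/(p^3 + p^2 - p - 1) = p*(p^2 - 8*p + 12)/(p^3 + p^2 - p - 1)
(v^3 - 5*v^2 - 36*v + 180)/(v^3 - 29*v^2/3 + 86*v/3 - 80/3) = 3*(v^2 - 36)/(3*v^2 - 14*v + 16)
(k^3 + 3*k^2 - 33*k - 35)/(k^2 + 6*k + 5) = (k^2 + 2*k - 35)/(k + 5)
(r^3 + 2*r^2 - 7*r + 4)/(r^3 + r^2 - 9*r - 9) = (r^3 + 2*r^2 - 7*r + 4)/(r^3 + r^2 - 9*r - 9)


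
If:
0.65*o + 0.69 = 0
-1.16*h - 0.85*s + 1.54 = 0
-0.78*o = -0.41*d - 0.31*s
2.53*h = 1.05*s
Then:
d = -2.89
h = 0.48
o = -1.06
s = 1.16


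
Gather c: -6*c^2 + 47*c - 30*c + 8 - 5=-6*c^2 + 17*c + 3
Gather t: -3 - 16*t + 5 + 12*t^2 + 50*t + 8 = 12*t^2 + 34*t + 10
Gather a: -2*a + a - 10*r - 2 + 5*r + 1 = -a - 5*r - 1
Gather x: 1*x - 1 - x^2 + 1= -x^2 + x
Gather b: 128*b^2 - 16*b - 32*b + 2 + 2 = 128*b^2 - 48*b + 4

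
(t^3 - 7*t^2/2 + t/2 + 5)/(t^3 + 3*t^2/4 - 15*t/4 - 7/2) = 2*(2*t - 5)/(4*t + 7)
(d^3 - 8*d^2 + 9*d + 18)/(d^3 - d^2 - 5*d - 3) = (d - 6)/(d + 1)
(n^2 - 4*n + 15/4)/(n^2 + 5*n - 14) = (n^2 - 4*n + 15/4)/(n^2 + 5*n - 14)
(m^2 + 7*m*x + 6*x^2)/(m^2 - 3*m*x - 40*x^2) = (-m^2 - 7*m*x - 6*x^2)/(-m^2 + 3*m*x + 40*x^2)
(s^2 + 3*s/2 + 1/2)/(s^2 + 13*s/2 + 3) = (s + 1)/(s + 6)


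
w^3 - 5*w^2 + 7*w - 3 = (w - 3)*(w - 1)^2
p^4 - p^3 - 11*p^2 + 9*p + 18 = (p - 3)*(p - 2)*(p + 1)*(p + 3)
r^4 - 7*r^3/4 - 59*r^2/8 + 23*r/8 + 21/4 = (r - 7/2)*(r - 1)*(r + 3/4)*(r + 2)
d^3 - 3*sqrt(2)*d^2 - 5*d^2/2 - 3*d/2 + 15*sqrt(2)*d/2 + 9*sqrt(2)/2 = (d - 3)*(d + 1/2)*(d - 3*sqrt(2))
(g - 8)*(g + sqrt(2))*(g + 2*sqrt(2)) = g^3 - 8*g^2 + 3*sqrt(2)*g^2 - 24*sqrt(2)*g + 4*g - 32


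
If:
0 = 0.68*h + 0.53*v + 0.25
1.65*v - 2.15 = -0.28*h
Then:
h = -1.59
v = 1.57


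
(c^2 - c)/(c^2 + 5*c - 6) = c/(c + 6)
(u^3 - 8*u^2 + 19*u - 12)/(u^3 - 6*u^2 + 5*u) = (u^2 - 7*u + 12)/(u*(u - 5))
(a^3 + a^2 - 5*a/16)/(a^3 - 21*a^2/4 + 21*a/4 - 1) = a*(4*a + 5)/(4*(a^2 - 5*a + 4))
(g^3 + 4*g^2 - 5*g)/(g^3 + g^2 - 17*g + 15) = g/(g - 3)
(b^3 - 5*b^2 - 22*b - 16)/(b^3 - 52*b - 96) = (b + 1)/(b + 6)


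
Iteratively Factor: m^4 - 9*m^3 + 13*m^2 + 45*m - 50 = (m + 2)*(m^3 - 11*m^2 + 35*m - 25) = (m - 5)*(m + 2)*(m^2 - 6*m + 5) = (m - 5)^2*(m + 2)*(m - 1)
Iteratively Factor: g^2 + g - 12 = (g - 3)*(g + 4)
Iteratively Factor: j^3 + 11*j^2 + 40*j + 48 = (j + 4)*(j^2 + 7*j + 12) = (j + 4)^2*(j + 3)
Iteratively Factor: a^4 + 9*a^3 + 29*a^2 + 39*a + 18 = (a + 3)*(a^3 + 6*a^2 + 11*a + 6) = (a + 2)*(a + 3)*(a^2 + 4*a + 3) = (a + 2)*(a + 3)^2*(a + 1)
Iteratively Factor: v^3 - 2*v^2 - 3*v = (v)*(v^2 - 2*v - 3) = v*(v - 3)*(v + 1)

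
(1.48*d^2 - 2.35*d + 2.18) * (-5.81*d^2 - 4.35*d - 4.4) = -8.5988*d^4 + 7.2155*d^3 - 8.9553*d^2 + 0.857000000000001*d - 9.592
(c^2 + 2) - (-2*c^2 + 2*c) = 3*c^2 - 2*c + 2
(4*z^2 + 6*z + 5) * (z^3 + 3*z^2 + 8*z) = 4*z^5 + 18*z^4 + 55*z^3 + 63*z^2 + 40*z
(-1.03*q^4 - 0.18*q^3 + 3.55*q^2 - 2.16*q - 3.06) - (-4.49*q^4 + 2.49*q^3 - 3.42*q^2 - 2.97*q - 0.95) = 3.46*q^4 - 2.67*q^3 + 6.97*q^2 + 0.81*q - 2.11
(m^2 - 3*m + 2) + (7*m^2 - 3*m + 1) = 8*m^2 - 6*m + 3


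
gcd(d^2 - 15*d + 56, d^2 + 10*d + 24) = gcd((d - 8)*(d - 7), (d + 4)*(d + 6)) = 1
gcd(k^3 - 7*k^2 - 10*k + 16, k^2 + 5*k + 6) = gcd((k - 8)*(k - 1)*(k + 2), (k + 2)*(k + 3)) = k + 2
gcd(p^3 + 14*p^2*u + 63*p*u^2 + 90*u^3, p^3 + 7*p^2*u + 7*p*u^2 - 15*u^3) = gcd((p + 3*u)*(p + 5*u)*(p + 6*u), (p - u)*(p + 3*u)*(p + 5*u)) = p^2 + 8*p*u + 15*u^2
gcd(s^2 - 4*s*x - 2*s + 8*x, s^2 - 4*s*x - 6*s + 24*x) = -s + 4*x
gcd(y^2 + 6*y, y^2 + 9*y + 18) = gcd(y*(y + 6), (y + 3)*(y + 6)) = y + 6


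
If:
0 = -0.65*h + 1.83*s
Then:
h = 2.81538461538462*s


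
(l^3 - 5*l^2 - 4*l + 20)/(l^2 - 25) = (l^2 - 4)/(l + 5)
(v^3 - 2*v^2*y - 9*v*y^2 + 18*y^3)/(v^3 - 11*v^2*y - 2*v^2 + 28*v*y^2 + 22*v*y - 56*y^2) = (v^3 - 2*v^2*y - 9*v*y^2 + 18*y^3)/(v^3 - 11*v^2*y - 2*v^2 + 28*v*y^2 + 22*v*y - 56*y^2)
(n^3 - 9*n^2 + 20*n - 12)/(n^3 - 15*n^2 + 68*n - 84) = (n - 1)/(n - 7)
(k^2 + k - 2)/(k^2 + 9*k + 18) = (k^2 + k - 2)/(k^2 + 9*k + 18)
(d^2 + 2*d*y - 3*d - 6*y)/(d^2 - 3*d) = (d + 2*y)/d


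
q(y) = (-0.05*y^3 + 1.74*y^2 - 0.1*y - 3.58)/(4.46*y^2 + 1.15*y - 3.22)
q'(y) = (-8.92*y - 1.15)*(-0.05*y^3 + 1.74*y^2 - 0.1*y - 3.58)/(4.46*y^2 + 1.15*y - 3.22)^2 + (-0.15*y^2 + 3.48*y - 0.1)/(4.46*y^2 + 1.15*y - 3.22)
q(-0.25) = 1.07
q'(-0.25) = -0.05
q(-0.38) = 1.09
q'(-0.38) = -0.33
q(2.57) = 0.23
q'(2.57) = 0.08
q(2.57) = 0.23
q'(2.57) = 0.08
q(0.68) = 7.61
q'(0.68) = 140.31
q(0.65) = 4.97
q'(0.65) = 55.15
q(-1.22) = -0.39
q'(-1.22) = -4.13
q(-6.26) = 0.47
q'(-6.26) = -0.01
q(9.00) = 0.27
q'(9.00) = -0.01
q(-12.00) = 0.54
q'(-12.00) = -0.01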